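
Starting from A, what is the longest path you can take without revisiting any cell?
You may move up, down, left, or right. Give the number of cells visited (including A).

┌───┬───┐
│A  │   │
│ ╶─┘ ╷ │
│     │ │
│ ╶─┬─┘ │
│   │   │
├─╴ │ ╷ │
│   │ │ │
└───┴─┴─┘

Finding longest simple path using DFS:
Start: (0, 0)
Longest path visits 10 cells
Path: A → down → right → right → up → right → down → down → left → down

Solution:

┌───┬───┐
│A  │↱ ↓│
│ ╶─┘ ╷ │
│↳ → ↑│↓│
│ ╶─┬─┘ │
│   │↓ ↲│
├─╴ │ ╷ │
│   │B│ │
└───┴─┴─┘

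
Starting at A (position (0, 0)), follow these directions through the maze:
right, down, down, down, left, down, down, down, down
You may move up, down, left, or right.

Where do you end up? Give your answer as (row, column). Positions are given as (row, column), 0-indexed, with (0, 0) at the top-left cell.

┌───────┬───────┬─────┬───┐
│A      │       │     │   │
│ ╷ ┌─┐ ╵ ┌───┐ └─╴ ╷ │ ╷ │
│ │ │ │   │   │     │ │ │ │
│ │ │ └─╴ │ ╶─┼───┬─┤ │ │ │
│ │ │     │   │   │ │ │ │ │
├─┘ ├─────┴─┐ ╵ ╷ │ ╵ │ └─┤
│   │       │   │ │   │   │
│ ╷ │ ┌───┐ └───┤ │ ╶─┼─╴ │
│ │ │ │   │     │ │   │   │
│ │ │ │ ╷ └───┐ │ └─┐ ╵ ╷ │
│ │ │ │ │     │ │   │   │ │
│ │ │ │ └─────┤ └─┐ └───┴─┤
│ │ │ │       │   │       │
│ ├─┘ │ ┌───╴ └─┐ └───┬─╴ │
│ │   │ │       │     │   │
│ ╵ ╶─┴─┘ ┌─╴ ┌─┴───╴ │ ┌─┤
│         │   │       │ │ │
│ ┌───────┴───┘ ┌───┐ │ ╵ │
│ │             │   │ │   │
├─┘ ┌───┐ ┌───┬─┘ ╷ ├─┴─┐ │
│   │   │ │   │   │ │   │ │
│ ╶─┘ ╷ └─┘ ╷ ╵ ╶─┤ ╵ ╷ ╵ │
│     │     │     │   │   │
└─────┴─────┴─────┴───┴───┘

Following directions step by step:
Start: (0, 0)
  right: (0, 0) → (0, 1)
  down: (0, 1) → (1, 1)
  down: (1, 1) → (2, 1)
  down: (2, 1) → (3, 1)
  left: (3, 1) → (3, 0)
  down: (3, 0) → (4, 0)
  down: (4, 0) → (5, 0)
  down: (5, 0) → (6, 0)
  down: (6, 0) → (7, 0)
Final position: (7, 0)

Path taken:

┌───────┬───────┬─────┬───┐
│A ↓    │       │     │   │
│ ╷ ┌─┐ ╵ ┌───┐ └─╴ ╷ │ ╷ │
│ │↓│ │   │   │     │ │ │ │
│ │ │ └─╴ │ ╶─┼───┬─┤ │ │ │
│ │↓│     │   │   │ │ │ │ │
├─┘ ├─────┴─┐ ╵ ╷ │ ╵ │ └─┤
│↓ ↲│       │   │ │   │   │
│ ╷ │ ┌───┐ └───┤ │ ╶─┼─╴ │
│↓│ │ │   │     │ │   │   │
│ │ │ │ ╷ └───┐ │ └─┐ ╵ ╷ │
│↓│ │ │ │     │ │   │   │ │
│ │ │ │ └─────┤ └─┐ └───┴─┤
│↓│ │ │       │   │       │
│ ├─┘ │ ┌───╴ └─┐ └───┬─╴ │
│B│   │ │       │     │   │
│ ╵ ╶─┴─┘ ┌─╴ ┌─┴───╴ │ ┌─┤
│         │   │       │ │ │
│ ┌───────┴───┘ ┌───┐ │ ╵ │
│ │             │   │ │   │
├─┘ ┌───┐ ┌───┬─┘ ╷ ├─┴─┐ │
│   │   │ │   │   │ │   │ │
│ ╶─┘ ╷ └─┘ ╷ ╵ ╶─┤ ╵ ╷ ╵ │
│     │     │     │   │   │
└─────┴─────┴─────┴───┴───┘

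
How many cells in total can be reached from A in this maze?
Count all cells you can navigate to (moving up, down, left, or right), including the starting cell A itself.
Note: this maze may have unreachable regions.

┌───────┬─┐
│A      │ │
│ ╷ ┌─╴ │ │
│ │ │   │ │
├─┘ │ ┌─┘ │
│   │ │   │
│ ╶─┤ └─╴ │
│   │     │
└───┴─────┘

Using BFS/flood-fill to find all reachable cells from A:
Maze size: 4 × 5 = 20 total cells
All cells are reachable — the maze is fully connected.
Reachable cells: 20

Reachable region (· marks reachable cells):

┌───────┬─┐
│A · · ·│·│
│ ╷ ┌─╴ │ │
│·│·│· ·│·│
├─┘ │ ┌─┘ │
│· ·│·│· ·│
│ ╶─┤ └─╴ │
│· ·│· · ·│
└───┴─────┘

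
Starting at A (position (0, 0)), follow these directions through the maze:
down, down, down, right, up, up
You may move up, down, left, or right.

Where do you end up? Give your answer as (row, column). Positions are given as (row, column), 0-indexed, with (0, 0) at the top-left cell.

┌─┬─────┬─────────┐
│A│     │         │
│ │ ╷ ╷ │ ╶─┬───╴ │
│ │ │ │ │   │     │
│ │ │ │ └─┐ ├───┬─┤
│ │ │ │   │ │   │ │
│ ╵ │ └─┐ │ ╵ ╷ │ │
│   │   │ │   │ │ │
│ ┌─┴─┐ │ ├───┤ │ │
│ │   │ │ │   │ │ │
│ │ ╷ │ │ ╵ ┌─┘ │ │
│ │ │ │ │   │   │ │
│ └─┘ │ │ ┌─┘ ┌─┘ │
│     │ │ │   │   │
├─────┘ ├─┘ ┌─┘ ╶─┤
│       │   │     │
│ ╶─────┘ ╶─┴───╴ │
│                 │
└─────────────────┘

Following directions step by step:
Start: (0, 0)
  down: (0, 0) → (1, 0)
  down: (1, 0) → (2, 0)
  down: (2, 0) → (3, 0)
  right: (3, 0) → (3, 1)
  up: (3, 1) → (2, 1)
  up: (2, 1) → (1, 1)
Final position: (1, 1)

Path taken:

┌─┬─────┬─────────┐
│A│     │         │
│ │ ╷ ╷ │ ╶─┬───╴ │
│↓│B│ │ │   │     │
│ │ │ │ └─┐ ├───┬─┤
│↓│↑│ │   │ │   │ │
│ ╵ │ └─┐ │ ╵ ╷ │ │
│↳ ↑│   │ │   │ │ │
│ ┌─┴─┐ │ ├───┤ │ │
│ │   │ │ │   │ │ │
│ │ ╷ │ │ ╵ ┌─┘ │ │
│ │ │ │ │   │   │ │
│ └─┘ │ │ ┌─┘ ┌─┘ │
│     │ │ │   │   │
├─────┘ ├─┘ ┌─┘ ╶─┤
│       │   │     │
│ ╶─────┘ ╶─┴───╴ │
│                 │
└─────────────────┘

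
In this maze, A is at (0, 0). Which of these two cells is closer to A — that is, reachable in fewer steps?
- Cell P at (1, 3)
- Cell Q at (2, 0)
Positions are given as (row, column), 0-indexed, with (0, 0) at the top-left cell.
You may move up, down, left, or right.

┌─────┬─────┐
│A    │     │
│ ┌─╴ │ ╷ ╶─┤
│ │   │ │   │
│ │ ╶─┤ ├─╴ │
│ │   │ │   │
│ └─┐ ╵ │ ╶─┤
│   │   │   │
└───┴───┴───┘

Shortest path A → P at (1, 3): 10 steps
Shortest path A → Q at (2, 0): 2 steps

Q is closer (2 steps vs 10 steps).

Path to P:

┌─────┬─────┐
│A → ↓│     │
│ ┌─╴ │ ╷ ╶─┤
│ │↓ ↲│P│   │
│ │ ╶─┤ ├─╴ │
│ │↳ ↓│↑│   │
│ └─┐ ╵ │ ╶─┤
│   │↳ ↑│   │
└───┴───┴───┘

Path to Q:

┌─────┬─────┐
│A    │     │
│ ┌─╴ │ ╷ ╶─┤
│↓│   │ │   │
│ │ ╶─┤ ├─╴ │
│Q│   │ │   │
│ └─┐ ╵ │ ╶─┤
│   │   │   │
└───┴───┴───┘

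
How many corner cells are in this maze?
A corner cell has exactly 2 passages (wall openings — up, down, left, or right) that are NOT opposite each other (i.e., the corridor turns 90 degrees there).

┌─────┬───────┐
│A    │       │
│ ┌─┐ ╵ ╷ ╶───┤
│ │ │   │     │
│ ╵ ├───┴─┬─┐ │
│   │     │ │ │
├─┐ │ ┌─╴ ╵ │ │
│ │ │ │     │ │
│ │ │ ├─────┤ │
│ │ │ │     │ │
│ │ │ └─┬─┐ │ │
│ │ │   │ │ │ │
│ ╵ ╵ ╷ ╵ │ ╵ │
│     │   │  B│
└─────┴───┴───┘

Counting corner cells (2 non-opposite passages):
Total corners: 19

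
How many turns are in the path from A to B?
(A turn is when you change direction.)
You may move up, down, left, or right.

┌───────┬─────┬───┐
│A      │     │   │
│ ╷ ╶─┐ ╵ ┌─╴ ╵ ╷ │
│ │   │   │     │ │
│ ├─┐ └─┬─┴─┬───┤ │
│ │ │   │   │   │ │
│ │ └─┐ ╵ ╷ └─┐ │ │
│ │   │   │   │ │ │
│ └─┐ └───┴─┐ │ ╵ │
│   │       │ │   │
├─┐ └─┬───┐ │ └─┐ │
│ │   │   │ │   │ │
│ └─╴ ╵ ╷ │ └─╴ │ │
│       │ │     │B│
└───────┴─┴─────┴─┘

Directions: right, right, right, down, right, up, right, right, down, right, up, right, down, down, down, down, down, down
Number of turns: 9

Solution:

┌───────┬─────┬───┐
│A → → ↓│↱ → ↓│↱ ↓│
│ ╷ ╶─┐ ╵ ┌─╴ ╵ ╷ │
│ │   │↳ ↑│  ↳ ↑│↓│
│ ├─┐ └─┬─┴─┬───┤ │
│ │ │   │   │   │↓│
│ │ └─┐ ╵ ╷ └─┐ │ │
│ │   │   │   │ │↓│
│ └─┐ └───┴─┐ │ ╵ │
│   │       │ │  ↓│
├─┐ └─┬───┐ │ └─┐ │
│ │   │   │ │   │↓│
│ └─╴ ╵ ╷ │ └─╴ │ │
│       │ │     │B│
└───────┴─┴─────┴─┘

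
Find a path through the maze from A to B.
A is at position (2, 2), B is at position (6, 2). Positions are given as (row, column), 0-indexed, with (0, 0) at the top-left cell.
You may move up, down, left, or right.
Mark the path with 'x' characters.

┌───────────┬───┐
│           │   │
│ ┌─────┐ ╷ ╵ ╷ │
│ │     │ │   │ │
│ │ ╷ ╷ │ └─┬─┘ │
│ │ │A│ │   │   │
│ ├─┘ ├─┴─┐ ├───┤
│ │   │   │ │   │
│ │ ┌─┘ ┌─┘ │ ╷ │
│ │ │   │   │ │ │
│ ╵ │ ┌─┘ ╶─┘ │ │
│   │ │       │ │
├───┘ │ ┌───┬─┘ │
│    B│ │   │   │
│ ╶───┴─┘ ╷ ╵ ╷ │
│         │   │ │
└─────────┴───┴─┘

Finding the shortest path from (2, 2) to (6, 2):
Path length: 42 steps
Directions: down → left → down → down → left → up → up → up → up → up → right → right → right → right → down → down → right → down → down → left → down → right → right → up → up → right → down → down → down → left → down → left → up → left → down → left → left → left → left → up → right → right

Solution:

┌───────────┬───┐
│x x x x x  │   │
│ ┌─────┐ ╷ ╵ ╷ │
│x│     │x│   │ │
│ │ ╷ ╷ │ └─┬─┘ │
│x│ │A│ │x x│   │
│ ├─┘ ├─┴─┐ ├───┤
│x│x x│   │x│x x│
│ │ ┌─┘ ┌─┘ │ ╷ │
│x│x│   │x x│x│x│
│ ╵ │ ┌─┘ ╶─┘ │ │
│x x│ │  x x x│x│
├───┘ │ ┌───┬─┘ │
│x x B│ │x x│x x│
│ ╶───┴─┘ ╷ ╵ ╷ │
│x x x x x│x x│ │
└─────────┴───┴─┘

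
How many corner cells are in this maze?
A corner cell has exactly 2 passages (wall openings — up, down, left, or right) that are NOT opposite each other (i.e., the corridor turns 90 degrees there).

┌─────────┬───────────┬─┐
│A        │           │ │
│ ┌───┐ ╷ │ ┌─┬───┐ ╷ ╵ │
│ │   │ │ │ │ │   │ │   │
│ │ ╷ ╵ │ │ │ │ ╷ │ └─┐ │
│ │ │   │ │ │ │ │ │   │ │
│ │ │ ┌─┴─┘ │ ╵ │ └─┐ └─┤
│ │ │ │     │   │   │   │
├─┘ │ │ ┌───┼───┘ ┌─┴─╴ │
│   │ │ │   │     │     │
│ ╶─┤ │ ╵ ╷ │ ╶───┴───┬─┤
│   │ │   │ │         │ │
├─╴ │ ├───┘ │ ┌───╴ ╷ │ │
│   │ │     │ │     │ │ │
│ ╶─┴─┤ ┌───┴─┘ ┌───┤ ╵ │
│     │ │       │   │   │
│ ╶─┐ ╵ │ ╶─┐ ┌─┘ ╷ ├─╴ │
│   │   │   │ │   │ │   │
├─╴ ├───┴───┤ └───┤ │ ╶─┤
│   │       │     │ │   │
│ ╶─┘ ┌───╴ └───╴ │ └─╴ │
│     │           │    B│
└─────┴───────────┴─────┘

Counting corner cells (2 non-opposite passages):
Total corners: 63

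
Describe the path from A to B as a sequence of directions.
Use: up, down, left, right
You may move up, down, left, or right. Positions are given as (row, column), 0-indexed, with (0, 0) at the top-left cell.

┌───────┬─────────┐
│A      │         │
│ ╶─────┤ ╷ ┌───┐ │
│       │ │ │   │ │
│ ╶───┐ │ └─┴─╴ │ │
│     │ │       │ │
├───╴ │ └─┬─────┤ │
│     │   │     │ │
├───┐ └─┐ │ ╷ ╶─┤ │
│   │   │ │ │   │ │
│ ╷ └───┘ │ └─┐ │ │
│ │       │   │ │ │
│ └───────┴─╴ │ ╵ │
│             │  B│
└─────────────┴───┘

Finding the path and converting it to directions:
Path through cells: (0,0) → (1,0) → (1,1) → (1,2) → (1,3) → (2,3) → (3,3) → (3,4) → (4,4) → (5,4) → (5,3) → (5,2) → (5,1) → (4,1) → (4,0) → (5,0) → (6,0) → (6,1) → (6,2) → (6,3) → (6,4) → (6,5) → (6,6) → (5,6) → (5,5) → (4,5) → (3,5) → (3,6) → (4,6) → (4,7) → (5,7) → (6,7) → (6,8)
Directions: down, right, right, right, down, down, right, down, down, left, left, left, up, left, down, down, right, right, right, right, right, right, up, left, up, up, right, down, right, down, down, right

Solution:

┌───────┬─────────┐
│A      │         │
│ ╶─────┤ ╷ ┌───┐ │
│↳ → → ↓│ │ │   │ │
│ ╶───┐ │ └─┴─╴ │ │
│     │↓│       │ │
├───╴ │ └─┬─────┤ │
│     │↳ ↓│↱ ↓  │ │
├───┐ └─┐ │ ╷ ╶─┤ │
│↓ ↰│   │↓│↑│↳ ↓│ │
│ ╷ └───┘ │ └─┐ │ │
│↓│↑ ← ← ↲│↑ ↰│↓│ │
│ └───────┴─╴ │ ╵ │
│↳ → → → → → ↑│↳ B│
└─────────────┴───┘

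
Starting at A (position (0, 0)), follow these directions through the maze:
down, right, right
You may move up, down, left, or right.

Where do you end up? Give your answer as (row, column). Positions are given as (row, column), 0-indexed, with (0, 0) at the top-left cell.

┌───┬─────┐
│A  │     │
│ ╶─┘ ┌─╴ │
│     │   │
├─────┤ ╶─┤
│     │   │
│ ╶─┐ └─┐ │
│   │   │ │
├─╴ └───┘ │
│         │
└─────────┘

Following directions step by step:
Start: (0, 0)
  down: (0, 0) → (1, 0)
  right: (1, 0) → (1, 1)
  right: (1, 1) → (1, 2)
Final position: (1, 2)

Path taken:

┌───┬─────┐
│A  │     │
│ ╶─┘ ┌─╴ │
│↳ → B│   │
├─────┤ ╶─┤
│     │   │
│ ╶─┐ └─┐ │
│   │   │ │
├─╴ └───┘ │
│         │
└─────────┘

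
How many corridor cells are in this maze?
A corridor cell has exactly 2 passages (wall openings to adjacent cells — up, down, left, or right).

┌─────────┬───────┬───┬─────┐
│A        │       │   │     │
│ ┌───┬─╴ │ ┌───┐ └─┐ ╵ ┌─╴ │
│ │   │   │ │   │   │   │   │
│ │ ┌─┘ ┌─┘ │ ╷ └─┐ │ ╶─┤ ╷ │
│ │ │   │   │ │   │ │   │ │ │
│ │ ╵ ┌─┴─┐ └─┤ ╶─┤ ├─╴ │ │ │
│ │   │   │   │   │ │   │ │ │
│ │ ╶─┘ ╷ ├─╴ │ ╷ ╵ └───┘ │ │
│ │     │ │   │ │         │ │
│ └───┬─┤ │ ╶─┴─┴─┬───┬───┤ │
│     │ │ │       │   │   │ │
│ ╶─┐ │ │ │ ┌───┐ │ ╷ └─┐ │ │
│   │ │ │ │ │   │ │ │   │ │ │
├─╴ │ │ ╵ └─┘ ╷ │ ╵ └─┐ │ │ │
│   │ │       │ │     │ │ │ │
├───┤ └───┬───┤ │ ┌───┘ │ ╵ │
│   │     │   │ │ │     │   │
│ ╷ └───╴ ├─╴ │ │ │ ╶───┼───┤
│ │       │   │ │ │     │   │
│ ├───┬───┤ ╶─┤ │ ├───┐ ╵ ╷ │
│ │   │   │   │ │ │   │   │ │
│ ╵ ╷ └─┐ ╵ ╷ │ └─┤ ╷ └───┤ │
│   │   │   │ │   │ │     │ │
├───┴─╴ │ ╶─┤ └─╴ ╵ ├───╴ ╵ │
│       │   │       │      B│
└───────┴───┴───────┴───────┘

Counting cells with exactly 2 passages:
Total corridor cells: 148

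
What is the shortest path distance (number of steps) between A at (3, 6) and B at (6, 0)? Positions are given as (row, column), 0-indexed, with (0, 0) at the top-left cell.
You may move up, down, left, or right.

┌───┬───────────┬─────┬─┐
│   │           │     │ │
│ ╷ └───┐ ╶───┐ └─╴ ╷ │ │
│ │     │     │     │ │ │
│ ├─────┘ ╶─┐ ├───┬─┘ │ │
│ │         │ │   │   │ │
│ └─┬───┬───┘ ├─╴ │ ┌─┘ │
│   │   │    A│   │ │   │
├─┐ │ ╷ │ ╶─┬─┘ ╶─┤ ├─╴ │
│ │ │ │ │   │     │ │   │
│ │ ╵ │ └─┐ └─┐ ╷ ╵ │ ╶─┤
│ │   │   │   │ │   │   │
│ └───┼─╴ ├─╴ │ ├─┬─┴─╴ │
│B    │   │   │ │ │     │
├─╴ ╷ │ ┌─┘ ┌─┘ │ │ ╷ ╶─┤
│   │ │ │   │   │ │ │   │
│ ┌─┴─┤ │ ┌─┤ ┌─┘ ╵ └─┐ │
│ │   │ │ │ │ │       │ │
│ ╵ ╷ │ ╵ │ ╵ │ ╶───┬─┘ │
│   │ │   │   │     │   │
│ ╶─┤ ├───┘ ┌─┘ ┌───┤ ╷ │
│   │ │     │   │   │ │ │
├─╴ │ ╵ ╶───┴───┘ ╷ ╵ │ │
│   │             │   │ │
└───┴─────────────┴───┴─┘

Finding path from (3, 6) to (6, 0):
Path: (3,6) → (2,6) → (1,6) → (1,5) → (1,4) → (0,4) → (0,5) → (0,6) → (0,7) → (1,7) → (1,8) → (1,9) → (0,9) → (0,10) → (1,10) → (2,10) → (2,9) → (3,9) → (4,9) → (5,9) → (5,8) → (4,8) → (4,7) → (5,7) → (6,7) → (7,7) → (7,6) → (8,6) → (9,6) → (9,5) → (10,5) → (10,4) → (10,3) → (11,3) → (11,2) → (10,2) → (9,2) → (8,2) → (8,1) → (9,1) → (9,0) → (8,0) → (7,0) → (7,1) → (6,1) → (6,0)
Distance: 45 steps

Solution:

┌───┬───────────┬─────┬─┐
│   │    ↱ → → ↓│  ↱ ↓│ │
│ ╷ └───┐ ╶───┐ └─╴ ╷ │ │
│ │     │↑ ← ↰│↳ → ↑│↓│ │
│ ├─────┘ ╶─┐ ├───┬─┘ │ │
│ │         │↑│   │↓ ↲│ │
│ └─┬───┬───┘ ├─╴ │ ┌─┘ │
│   │   │    A│   │↓│   │
├─┐ │ ╷ │ ╶─┬─┘ ╶─┤ ├─╴ │
│ │ │ │ │   │  ↓ ↰│↓│   │
│ │ ╵ │ └─┐ └─┐ ╷ ╵ │ ╶─┤
│ │   │   │   │↓│↑ ↲│   │
│ └───┼─╴ ├─╴ │ ├─┬─┴─╴ │
│B ↰  │   │   │↓│ │     │
├─╴ ╷ │ ┌─┘ ┌─┘ │ │ ╷ ╶─┤
│↱ ↑│ │ │   │↓ ↲│ │ │   │
│ ┌─┴─┤ │ ┌─┤ ┌─┘ ╵ └─┐ │
│↑│↓ ↰│ │ │ │↓│       │ │
│ ╵ ╷ │ ╵ │ ╵ │ ╶───┬─┘ │
│↑ ↲│↑│   │↓ ↲│     │   │
│ ╶─┤ ├───┘ ┌─┘ ┌───┤ ╷ │
│   │↑│↓ ← ↲│   │   │ │ │
├─╴ │ ╵ ╶───┴───┘ ╷ ╵ │ │
│   │↑ ↲          │   │ │
└───┴─────────────┴───┴─┘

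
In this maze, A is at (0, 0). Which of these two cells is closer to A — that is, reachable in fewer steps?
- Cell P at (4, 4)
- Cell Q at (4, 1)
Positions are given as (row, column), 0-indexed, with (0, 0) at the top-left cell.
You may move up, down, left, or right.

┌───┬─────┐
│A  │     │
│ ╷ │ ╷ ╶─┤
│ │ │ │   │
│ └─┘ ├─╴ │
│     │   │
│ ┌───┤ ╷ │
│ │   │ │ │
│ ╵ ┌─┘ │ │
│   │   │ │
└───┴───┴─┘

Shortest path A → P at (4, 4): 12 steps
Shortest path A → Q at (4, 1): 5 steps

Q is closer (5 steps vs 12 steps).

Path to P:

┌───┬─────┐
│A  │↱ ↓  │
│ ╷ │ ╷ ╶─┤
│↓│ │↑│↳ ↓│
│ └─┘ ├─╴ │
│↳ → ↑│  ↓│
│ ┌───┤ ╷ │
│ │   │ │↓│
│ ╵ ┌─┘ │ │
│   │   │P│
└───┴───┴─┘

Path to Q:

┌───┬─────┐
│A  │     │
│ ╷ │ ╷ ╶─┤
│↓│ │ │   │
│ └─┘ ├─╴ │
│↓    │   │
│ ┌───┤ ╷ │
│↓│   │ │ │
│ ╵ ┌─┘ │ │
│↳ Q│   │ │
└───┴───┴─┘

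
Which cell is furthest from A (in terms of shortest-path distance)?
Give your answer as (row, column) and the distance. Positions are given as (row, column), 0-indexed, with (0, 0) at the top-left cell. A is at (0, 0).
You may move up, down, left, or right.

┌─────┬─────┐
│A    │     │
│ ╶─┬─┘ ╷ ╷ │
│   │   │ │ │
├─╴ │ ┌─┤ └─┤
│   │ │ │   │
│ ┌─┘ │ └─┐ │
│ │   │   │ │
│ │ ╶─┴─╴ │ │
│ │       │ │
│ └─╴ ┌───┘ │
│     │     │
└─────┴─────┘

Computing BFS distances from A to all cells:
Furthest cell: (5, 3)
Distance: 26 steps

Path from A to the furthest cell:

┌─────┬─────┐
│A    │↱ ↓  │
│ ╶─┬─┘ ╷ ╷ │
│↳ ↓│↱ ↑│↓│ │
├─╴ │ ┌─┤ └─┤
│↓ ↲│↑│ │↳ ↓│
│ ┌─┘ │ └─┐ │
│↓│↱ ↑│   │↓│
│ │ ╶─┴─╴ │ │
│↓│↑ ↰    │↓│
│ └─╴ ┌───┘ │
│↳ → ↑│B ← ↲│
└─────┴─────┘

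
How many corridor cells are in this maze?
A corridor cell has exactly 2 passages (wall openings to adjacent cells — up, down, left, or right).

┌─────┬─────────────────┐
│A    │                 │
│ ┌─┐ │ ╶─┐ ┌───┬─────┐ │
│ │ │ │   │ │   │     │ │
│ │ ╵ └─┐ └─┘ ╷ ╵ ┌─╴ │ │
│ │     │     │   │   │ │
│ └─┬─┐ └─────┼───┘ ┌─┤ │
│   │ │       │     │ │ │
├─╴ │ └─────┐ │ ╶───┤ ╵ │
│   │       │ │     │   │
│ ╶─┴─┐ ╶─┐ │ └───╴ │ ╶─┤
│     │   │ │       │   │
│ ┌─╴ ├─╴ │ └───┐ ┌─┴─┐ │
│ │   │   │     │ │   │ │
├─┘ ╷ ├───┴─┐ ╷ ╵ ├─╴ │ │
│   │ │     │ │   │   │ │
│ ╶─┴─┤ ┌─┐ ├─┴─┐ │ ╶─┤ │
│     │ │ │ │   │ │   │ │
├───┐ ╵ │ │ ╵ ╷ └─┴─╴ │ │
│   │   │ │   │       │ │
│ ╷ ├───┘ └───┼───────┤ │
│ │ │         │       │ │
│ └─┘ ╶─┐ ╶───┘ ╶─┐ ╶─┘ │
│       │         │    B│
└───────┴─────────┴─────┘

Counting cells with exactly 2 passages:
Total corridor cells: 115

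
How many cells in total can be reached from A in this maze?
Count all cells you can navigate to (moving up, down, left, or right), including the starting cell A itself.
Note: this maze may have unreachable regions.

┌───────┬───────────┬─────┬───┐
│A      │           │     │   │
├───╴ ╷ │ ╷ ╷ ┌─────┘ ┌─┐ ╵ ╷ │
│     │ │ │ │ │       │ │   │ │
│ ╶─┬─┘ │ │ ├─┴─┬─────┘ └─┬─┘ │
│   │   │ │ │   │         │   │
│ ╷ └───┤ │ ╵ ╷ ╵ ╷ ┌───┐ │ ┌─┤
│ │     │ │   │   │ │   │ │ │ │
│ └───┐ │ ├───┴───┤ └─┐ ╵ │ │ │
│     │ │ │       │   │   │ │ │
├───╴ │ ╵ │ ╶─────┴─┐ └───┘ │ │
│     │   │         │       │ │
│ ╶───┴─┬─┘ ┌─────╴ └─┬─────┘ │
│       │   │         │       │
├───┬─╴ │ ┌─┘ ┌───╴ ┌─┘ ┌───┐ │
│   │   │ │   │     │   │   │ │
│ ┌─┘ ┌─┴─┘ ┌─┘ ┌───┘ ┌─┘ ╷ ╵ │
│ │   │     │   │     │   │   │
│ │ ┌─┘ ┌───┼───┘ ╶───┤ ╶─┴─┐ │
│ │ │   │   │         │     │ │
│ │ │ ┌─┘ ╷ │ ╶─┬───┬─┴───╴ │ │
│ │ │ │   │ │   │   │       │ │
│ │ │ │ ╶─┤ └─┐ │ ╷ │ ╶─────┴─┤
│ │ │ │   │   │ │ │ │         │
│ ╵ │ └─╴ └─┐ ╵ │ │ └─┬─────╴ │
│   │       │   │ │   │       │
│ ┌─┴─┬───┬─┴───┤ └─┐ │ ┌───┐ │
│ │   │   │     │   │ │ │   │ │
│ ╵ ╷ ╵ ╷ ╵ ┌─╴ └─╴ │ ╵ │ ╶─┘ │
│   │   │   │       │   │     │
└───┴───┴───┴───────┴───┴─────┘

Using BFS/flood-fill to find all reachable cells from A:
Maze size: 15 × 15 = 225 total cells
All cells are reachable — the maze is fully connected.
Reachable cells: 225

Reachable region (· marks reachable cells):

┌───────┬───────────┬─────┬───┐
│A · · ·│· · · · · ·│· · ·│· ·│
├───╴ ╷ │ ╷ ╷ ┌─────┘ ┌─┐ ╵ ╷ │
│· · ·│·│·│·│·│· · · ·│·│· ·│·│
│ ╶─┬─┘ │ │ ├─┴─┬─────┘ └─┬─┘ │
│· ·│· ·│·│·│· ·│· · · · ·│· ·│
│ ╷ └───┤ │ ╵ ╷ ╵ ╷ ┌───┐ │ ┌─┤
│·│· · ·│·│· ·│· ·│·│· ·│·│·│·│
│ └───┐ │ ├───┴───┤ └─┐ ╵ │ │ │
│· · ·│·│·│· · · ·│· ·│· ·│·│·│
├───╴ │ ╵ │ ╶─────┴─┐ └───┘ │ │
│· · ·│· ·│· · · · ·│· · · ·│·│
│ ╶───┴─┬─┘ ┌─────╴ └─┬─────┘ │
│· · · ·│· ·│· · · · ·│· · · ·│
├───┬─╴ │ ┌─┘ ┌───╴ ┌─┘ ┌───┐ │
│· ·│· ·│·│· ·│· · ·│· ·│· ·│·│
│ ┌─┘ ┌─┴─┘ ┌─┘ ┌───┘ ┌─┘ ╷ ╵ │
│·│· ·│· · ·│· ·│· · ·│· ·│· ·│
│ │ ┌─┘ ┌───┼───┘ ╶───┤ ╶─┴─┐ │
│·│·│· ·│· ·│· · · · ·│· · ·│·│
│ │ │ ┌─┘ ╷ │ ╶─┬───┬─┴───╴ │ │
│·│·│·│· ·│·│· ·│· ·│· · · ·│·│
│ │ │ │ ╶─┤ └─┐ │ ╷ │ ╶─────┴─┤
│·│·│·│· ·│· ·│·│·│·│· · · · ·│
│ ╵ │ └─╴ └─┐ ╵ │ │ └─┬─────╴ │
│· ·│· · · ·│· ·│·│· ·│· · · ·│
│ ┌─┴─┬───┬─┴───┤ └─┐ │ ┌───┐ │
│·│· ·│· ·│· · ·│· ·│·│·│· ·│·│
│ ╵ ╷ ╵ ╷ ╵ ┌─╴ └─╴ │ ╵ │ ╶─┘ │
│· ·│· ·│· ·│· · · ·│· ·│· · ·│
└───┴───┴───┴───────┴───┴─────┘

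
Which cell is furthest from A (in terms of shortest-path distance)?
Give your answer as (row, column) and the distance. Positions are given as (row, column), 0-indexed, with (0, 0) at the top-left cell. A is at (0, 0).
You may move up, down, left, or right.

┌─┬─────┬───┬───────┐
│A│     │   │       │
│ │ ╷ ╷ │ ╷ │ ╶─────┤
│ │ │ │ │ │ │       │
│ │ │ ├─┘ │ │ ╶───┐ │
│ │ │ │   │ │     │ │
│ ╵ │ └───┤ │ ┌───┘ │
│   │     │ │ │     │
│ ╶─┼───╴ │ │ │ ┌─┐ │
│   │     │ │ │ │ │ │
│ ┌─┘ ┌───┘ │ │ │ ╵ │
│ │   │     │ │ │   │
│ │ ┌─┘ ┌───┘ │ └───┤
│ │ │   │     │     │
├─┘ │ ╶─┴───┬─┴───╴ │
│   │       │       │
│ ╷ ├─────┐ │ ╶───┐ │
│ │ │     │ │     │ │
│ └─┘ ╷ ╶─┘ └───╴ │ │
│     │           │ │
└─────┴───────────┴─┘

Computing BFS distances from A to all cells:
Furthest cell: (6, 4)
Distance: 60 steps

Path from A to the furthest cell:

┌─┬─────┬───┬───────┐
│A│↱ ↓  │   │       │
│ │ ╷ ╷ │ ╷ │ ╶─────┤
│↓│↑│↓│ │ │ │↓ ← ← ↰│
│ │ │ ├─┘ │ │ ╶───┐ │
│↓│↑│↓│   │ │↓    │↑│
│ ╵ │ └───┤ │ ┌───┘ │
│↳ ↑│↳ → ↓│ │↓│↱ → ↑│
│ ╶─┼───╴ │ │ │ ┌─┐ │
│   │↓ ← ↲│ │↓│↑│ │ │
│ ┌─┘ ┌───┘ │ │ │ ╵ │
│ │↓ ↲│     │↓│↑│   │
│ │ ┌─┘ ┌───┘ │ └───┤
│ │↓│   │B ← ↲│↑ ← ↰│
├─┘ │ ╶─┴───┬─┴───╴ │
│↓ ↲│       │↱ → → ↑│
│ ╷ ├─────┐ │ ╶───┐ │
│↓│ │↱ ↓  │ │↑ ← ↰│ │
│ └─┘ ╷ ╶─┘ └───╴ │ │
│↳ → ↑│↳ → → → → ↑│ │
└─────┴───────────┴─┘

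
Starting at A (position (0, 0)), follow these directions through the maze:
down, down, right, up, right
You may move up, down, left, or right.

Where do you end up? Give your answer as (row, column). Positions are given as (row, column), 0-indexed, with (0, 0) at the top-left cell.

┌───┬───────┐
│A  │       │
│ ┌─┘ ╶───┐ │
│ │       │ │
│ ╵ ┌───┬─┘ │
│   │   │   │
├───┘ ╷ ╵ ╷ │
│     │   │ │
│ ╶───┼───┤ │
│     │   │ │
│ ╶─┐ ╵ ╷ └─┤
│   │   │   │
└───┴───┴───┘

Following directions step by step:
Start: (0, 0)
  down: (0, 0) → (1, 0)
  down: (1, 0) → (2, 0)
  right: (2, 0) → (2, 1)
  up: (2, 1) → (1, 1)
  right: (1, 1) → (1, 2)
Final position: (1, 2)

Path taken:

┌───┬───────┐
│A  │       │
│ ┌─┘ ╶───┐ │
│↓│↱ B    │ │
│ ╵ ┌───┬─┘ │
│↳ ↑│   │   │
├───┘ ╷ ╵ ╷ │
│     │   │ │
│ ╶───┼───┤ │
│     │   │ │
│ ╶─┐ ╵ ╷ └─┤
│   │   │   │
└───┴───┴───┘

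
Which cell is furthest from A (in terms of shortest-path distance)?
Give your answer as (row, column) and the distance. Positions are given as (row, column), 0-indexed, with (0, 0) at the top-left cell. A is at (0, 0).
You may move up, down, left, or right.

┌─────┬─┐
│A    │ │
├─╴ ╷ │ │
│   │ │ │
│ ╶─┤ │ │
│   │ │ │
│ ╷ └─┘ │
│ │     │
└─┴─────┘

Computing BFS distances from A to all cells:
Furthest cell: (0, 3)
Distance: 11 steps

Path from A to the furthest cell:

┌─────┬─┐
│A ↓  │B│
├─╴ ╷ │ │
│↓ ↲│ │↑│
│ ╶─┤ │ │
│↳ ↓│ │↑│
│ ╷ └─┘ │
│ │↳ → ↑│
└─┴─────┘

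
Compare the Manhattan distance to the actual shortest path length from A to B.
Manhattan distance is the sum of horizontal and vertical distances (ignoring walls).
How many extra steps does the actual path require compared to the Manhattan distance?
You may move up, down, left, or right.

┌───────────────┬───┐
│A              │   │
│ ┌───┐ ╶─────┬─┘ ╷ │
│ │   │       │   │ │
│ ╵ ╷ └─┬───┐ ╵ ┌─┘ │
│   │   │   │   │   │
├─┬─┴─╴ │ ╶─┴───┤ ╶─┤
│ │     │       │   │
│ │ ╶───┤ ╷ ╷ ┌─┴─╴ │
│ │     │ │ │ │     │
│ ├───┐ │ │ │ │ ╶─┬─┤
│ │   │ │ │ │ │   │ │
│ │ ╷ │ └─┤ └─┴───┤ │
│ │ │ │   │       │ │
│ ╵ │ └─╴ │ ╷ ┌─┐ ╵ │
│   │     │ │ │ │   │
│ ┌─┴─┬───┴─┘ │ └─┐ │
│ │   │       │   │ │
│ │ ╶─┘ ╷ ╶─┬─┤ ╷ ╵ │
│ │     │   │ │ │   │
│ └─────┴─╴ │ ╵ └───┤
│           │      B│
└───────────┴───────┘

Manhattan distance: |10 - 0| + |9 - 0| = 19
Actual path length: 53
Extra steps: 53 - 19 = 34

Solution:

┌───────────────┬───┐
│A              │   │
│ ┌───┐ ╶─────┬─┘ ╷ │
│↓│↱ ↓│       │   │ │
│ ╵ ╷ └─┬───┐ ╵ ┌─┘ │
│↳ ↑│↳ ↓│   │   │   │
├─┬─┴─╴ │ ╶─┴───┤ ╶─┤
│ │↓ ← ↲│       │   │
│ │ ╶───┤ ╷ ╷ ┌─┴─╴ │
│ │↳ → ↓│ │ │ │     │
│ ├───┐ │ │ │ │ ╶─┬─┤
│ │↓ ↰│↓│ │ │ │   │ │
│ │ ╷ │ └─┤ └─┴───┤ │
│ │↓│↑│↳ ↓│  ↱ → ↓│ │
│ ╵ │ └─╴ │ ╷ ┌─┐ ╵ │
│↓ ↲│↑ ← ↲│ │↑│ │↳ ↓│
│ ┌─┴─┬───┴─┘ │ └─┐ │
│↓│   │  ↱ → ↑│↓ ↰│↓│
│ │ ╶─┘ ╷ ╶─┬─┤ ╷ ╵ │
│↓│     │↑ ↰│ │↓│↑ ↲│
│ └─────┴─╴ │ ╵ └───┤
│↳ → → → → ↑│  ↳ → B│
└───────────┴───────┘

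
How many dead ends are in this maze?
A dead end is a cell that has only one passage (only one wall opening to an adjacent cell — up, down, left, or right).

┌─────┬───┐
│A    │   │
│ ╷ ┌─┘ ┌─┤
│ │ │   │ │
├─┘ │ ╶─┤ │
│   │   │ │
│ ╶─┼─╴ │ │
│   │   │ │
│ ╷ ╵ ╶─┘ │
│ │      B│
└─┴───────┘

Checking each cell for number of passages:

Dead ends found at positions:
  (0, 2)
  (0, 4)
  (1, 0)
  (1, 4)
  (4, 0)
Total dead ends: 5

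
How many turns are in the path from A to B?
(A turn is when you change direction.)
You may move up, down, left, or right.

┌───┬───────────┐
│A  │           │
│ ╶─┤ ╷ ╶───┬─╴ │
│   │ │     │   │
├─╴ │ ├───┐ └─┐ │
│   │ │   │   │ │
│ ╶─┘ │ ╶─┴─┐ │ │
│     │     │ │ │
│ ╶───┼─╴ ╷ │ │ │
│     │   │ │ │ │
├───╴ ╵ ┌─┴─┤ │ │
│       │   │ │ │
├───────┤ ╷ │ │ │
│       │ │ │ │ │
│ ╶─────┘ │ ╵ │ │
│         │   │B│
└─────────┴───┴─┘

Directions: down, right, down, left, down, right, right, up, up, up, right, right, right, right, right, down, down, down, down, down, down, down
Number of turns: 8

Solution:

┌───┬───────────┐
│A  │↱ → → → → ↓│
│ ╶─┤ ╷ ╶───┬─╴ │
│↳ ↓│↑│     │  ↓│
├─╴ │ ├───┐ └─┐ │
│↓ ↲│↑│   │   │↓│
│ ╶─┘ │ ╶─┴─┐ │ │
│↳ → ↑│     │ │↓│
│ ╶───┼─╴ ╷ │ │ │
│     │   │ │ │↓│
├───╴ ╵ ┌─┴─┤ │ │
│       │   │ │↓│
├───────┤ ╷ │ │ │
│       │ │ │ │↓│
│ ╶─────┘ │ ╵ │ │
│         │   │B│
└─────────┴───┴─┘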